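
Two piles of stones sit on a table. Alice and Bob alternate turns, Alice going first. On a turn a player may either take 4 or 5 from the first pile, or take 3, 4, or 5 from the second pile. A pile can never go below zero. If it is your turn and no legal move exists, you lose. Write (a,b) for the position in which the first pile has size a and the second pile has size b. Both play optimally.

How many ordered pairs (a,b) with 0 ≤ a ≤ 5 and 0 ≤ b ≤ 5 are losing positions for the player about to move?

Positions with no move are L. A position that does have a move is losing for the player to move precisely when every available move leads to a winning position for the opponent. Fill in the labels:
Every move lowers a or b (never raises either), so fill the grid row by row in increasing a, and left to right within a row: each cell's successors are then already labelled.
      b=0  b=1  b=2  b=3  b=4  b=5
a=0:    L    L    L    W    W    W
a=1:    L    L    L    W    W    W
a=2:    L    L    L    W    W    W
a=3:    L    L    L    W    W    W
a=4:    W    W    W    L    L    L
a=5:    W    W    W    L    L    L
Cells with no legal move (terminal, hence L): (0,0), (0,1), (0,2), (1,0), (1,1), (1,2), (2,0), (2,1), (2,2), (3,0), (3,1), (3,2).
The remaining L cells, each justified by listing all of its moves:
(4,3): →(0,3)(W), (4,0)(W) — all W, so L
(4,4): →(0,4)(W), (4,1)(W), (4,0)(W) — all W, so L
(4,5): →(0,5)(W), (4,2)(W), (4,1)(W), (4,0)(W) — all W, so L
(5,3): →(1,3)(W), (0,3)(W), (5,0)(W) — all W, so L
(5,4): →(1,4)(W), (0,4)(W), (5,1)(W), (5,0)(W) — all W, so L
(5,5): →(1,5)(W), (0,5)(W), (5,2)(W), (5,1)(W), (5,0)(W) — all W, so L
Every other cell has at least one move into one of the L cells above, so it is W.
L cells per row: a=0: 3, a=1: 3, a=2: 3, a=3: 3, a=4: 3, a=5: 3; total 18.

18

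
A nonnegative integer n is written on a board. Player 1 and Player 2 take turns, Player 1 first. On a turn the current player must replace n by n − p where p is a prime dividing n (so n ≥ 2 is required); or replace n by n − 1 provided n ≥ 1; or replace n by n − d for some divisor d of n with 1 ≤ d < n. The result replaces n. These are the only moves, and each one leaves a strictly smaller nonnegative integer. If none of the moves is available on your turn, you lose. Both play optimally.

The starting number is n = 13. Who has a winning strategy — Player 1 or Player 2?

Label each position W (a win for the player to move) or L (a loss). A position with no legal move is L; any other position is W exactly when some move reaches an L, and L when every move reaches a W.
n=0: no move → L
n=1: W (go to 0, an L position)
n=2: W (go to 0, an L position)
n=3: W (go to 0, an L position)
n=4: L (options 2(W), 3(W) are all W)
n=5: W (go to 0, an L position)
n=6: W (go to 4, an L position)
n=7: W (go to 0, an L position)
n=8: W (go to 4, an L position)
n=9: L (options 6(W), 8(W) are all W)
n=10: W (go to 9, an L position)
n=11: W (go to 0, an L position)
n=12: W (go to 9, an L position)
n=13: W (go to 0, an L position)
From 13 Player 1 can move to 0, reaching an L position.

Player 1 wins.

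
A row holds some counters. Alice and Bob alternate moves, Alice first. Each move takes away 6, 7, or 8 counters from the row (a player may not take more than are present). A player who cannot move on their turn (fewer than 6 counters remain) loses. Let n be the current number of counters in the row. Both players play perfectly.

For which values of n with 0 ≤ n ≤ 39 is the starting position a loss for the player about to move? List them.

0, 1, 2, 3, 4, 5, 14, 15, 16, 17, 18, 19, 28, 29, 30, 31, 32, 33

Positions with no move are L. A position that does have a move is losing for the player to move precisely when every available move leads to a winning position for the opponent. Fill in the labels:
n=0: no move → L
n=1: no move → L
n=2: no move → L
n=3: no move → L
n=4: no move → L
n=5: no move → L
n=6: reaches L-position 0 → W
n=7: reaches L-position 1 → W
n=8: reaches L-position 2 → W
n=9: reaches L-position 3 → W
n=10: reaches L-position 4 → W
n=11: reaches L-position 5 → W
n=12: reaches L-position 5 → W
n=13: reaches L-position 5 → W
n=14: only reaches 8(W), 7(W), 6(W), all W → L
n=15: only reaches 9(W), 8(W), 7(W), all W → L
n=16: only reaches 10(W), 9(W), 8(W), all W → L
n=17: only reaches 11(W), 10(W), 9(W), all W → L
n=18: only reaches 12(W), 11(W), 10(W), all W → L
n=19: only reaches 13(W), 12(W), 11(W), all W → L
n=20: reaches L-position 14 → W
n=21: reaches L-position 15 → W
n=22: reaches L-position 16 → W
n=23: reaches L-position 17 → W
n=24: reaches L-position 18 → W
n=25: reaches L-position 19 → W
n=26: reaches L-position 19 → W
n=27: reaches L-position 19 → W
n=28: only reaches 22(W), 21(W), 20(W), all W → L
n=29: only reaches 23(W), 22(W), 21(W), all W → L
n=30: only reaches 24(W), 23(W), 22(W), all W → L
n=31: only reaches 25(W), 24(W), 23(W), all W → L
n=32: only reaches 26(W), 25(W), 24(W), all W → L
n=33: only reaches 27(W), 26(W), 25(W), all W → L
n=34: reaches L-position 28 → W
n=35: reaches L-position 29 → W
n=36: reaches L-position 30 → W
n=37: reaches L-position 31 → W
n=38: reaches L-position 32 → W
n=39: reaches L-position 33 → W
Reading off the rows marked L gives the requested list; there are 18 such values of n.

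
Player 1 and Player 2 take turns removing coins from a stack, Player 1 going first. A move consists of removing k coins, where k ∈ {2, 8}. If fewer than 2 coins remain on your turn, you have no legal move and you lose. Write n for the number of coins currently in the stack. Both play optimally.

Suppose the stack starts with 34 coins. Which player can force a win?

Positions with no move are L. A position that does have a move is losing for the player to move precisely when every available move leads to a winning position for the opponent. Fill in the labels:
n=0: no move → L
n=1: no move → L
n=2: reaches L-position 0 → W
n=3: reaches L-position 1 → W
n=4: only reaches 2(W), which is W → L
n=5: only reaches 3(W), which is W → L
n=6: reaches L-position 4 → W
n=7: reaches L-position 5 → W
n=8: reaches L-position 0 → W
n=9: reaches L-position 1 → W
n=10: only reaches 8(W), 2(W), all W → L
n=11: only reaches 9(W), 3(W), all W → L
n=12: reaches L-position 10 → W
n=13: reaches L-position 11 → W
n=14: only reaches 12(W), 6(W), all W → L
n=15: only reaches 13(W), 7(W), all W → L
n=16: reaches L-position 14 → W
n=17: reaches L-position 15 → W
n=18: reaches L-position 10 → W
n=19: reaches L-position 11 → W
n=20: only reaches 18(W), 12(W), all W → L
n=21: only reaches 19(W), 13(W), all W → L
n=22: reaches L-position 20 → W
n=23: reaches L-position 21 → W
n=24: only reaches 22(W), 16(W), all W → L
n=25: only reaches 23(W), 17(W), all W → L
n=26: reaches L-position 24 → W
n=27: reaches L-position 25 → W
n=28: reaches L-position 20 → W
n=29: reaches L-position 21 → W
n=30: only reaches 28(W), 22(W), all W → L
n=31: only reaches 29(W), 23(W), all W → L
n=32: reaches L-position 30 → W
n=33: reaches L-position 31 → W
n=34: only reaches 32(W), 26(W), all W → L
Every move from 34 reaches a W position, so the mover loses.

Player 2 wins.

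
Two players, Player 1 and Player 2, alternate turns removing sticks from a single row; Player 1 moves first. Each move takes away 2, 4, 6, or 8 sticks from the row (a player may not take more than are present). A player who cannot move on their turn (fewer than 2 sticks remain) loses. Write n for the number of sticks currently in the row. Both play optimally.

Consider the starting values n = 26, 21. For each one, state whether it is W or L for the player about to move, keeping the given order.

26: W, 21: L

Classify positions by backward induction: terminal positions (no move available) are L. From any other position, the mover wins iff some move reaches an L.
n=0: no move → L
n=1: no move → L
n=2: can move to 0, which is L ⇒ W
n=3: can move to 1, which is L ⇒ W
n=4: can move to 0, which is L ⇒ W
n=5: can move to 1, which is L ⇒ W
n=6: can move to 0, which is L ⇒ W
n=7: can move to 1, which is L ⇒ W
n=8: can move to 0, which is L ⇒ W
n=9: can move to 1, which is L ⇒ W
n=10: moves to 8(W), 6(W), 4(W), 2(W); every one is W ⇒ L
n=11: moves to 9(W), 7(W), 5(W), 3(W); every one is W ⇒ L
n=12: can move to 10, which is L ⇒ W
n=13: can move to 11, which is L ⇒ W
n=14: can move to 10, which is L ⇒ W
n=15: can move to 11, which is L ⇒ W
n=16: can move to 10, which is L ⇒ W
n=17: can move to 11, which is L ⇒ W
n=18: can move to 10, which is L ⇒ W
n=19: can move to 11, which is L ⇒ W
n=20: moves to 18(W), 16(W), 14(W), 12(W); every one is W ⇒ L
n=21: moves to 19(W), 17(W), 15(W), 13(W); every one is W ⇒ L
n=22: can move to 20, which is L ⇒ W
n=23: can move to 21, which is L ⇒ W
n=24: can move to 20, which is L ⇒ W
n=25: can move to 21, which is L ⇒ W
n=26: can move to 20, which is L ⇒ W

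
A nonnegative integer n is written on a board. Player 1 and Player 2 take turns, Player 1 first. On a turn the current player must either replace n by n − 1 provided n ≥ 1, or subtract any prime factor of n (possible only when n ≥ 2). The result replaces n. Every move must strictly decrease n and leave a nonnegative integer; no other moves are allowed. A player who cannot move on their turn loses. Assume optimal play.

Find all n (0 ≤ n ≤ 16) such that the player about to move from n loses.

Label each position W (a win for the player to move) or L (a loss). A position with no legal move is L; any other position is W exactly when some move reaches an L, and L when every move reaches a W.
n=0: no move → L
n=1: can move to 0, which is L ⇒ W
n=2: can move to 0, which is L ⇒ W
n=3: can move to 0, which is L ⇒ W
n=4: moves to 2(W), 3(W); every one is W ⇒ L
n=5: can move to 0, which is L ⇒ W
n=6: can move to 4, which is L ⇒ W
n=7: can move to 0, which is L ⇒ W
n=8: moves to 6(W), 7(W); every one is W ⇒ L
n=9: can move to 8, which is L ⇒ W
n=10: can move to 8, which is L ⇒ W
n=11: can move to 0, which is L ⇒ W
n=12: moves to 9(W), 10(W), 11(W); every one is W ⇒ L
n=13: can move to 0, which is L ⇒ W
n=14: can move to 12, which is L ⇒ W
n=15: can move to 12, which is L ⇒ W
n=16: moves to 14(W), 15(W); every one is W ⇒ L
Reading off the rows marked L gives the requested list; there are 5 such values of n.

0, 4, 8, 12, 16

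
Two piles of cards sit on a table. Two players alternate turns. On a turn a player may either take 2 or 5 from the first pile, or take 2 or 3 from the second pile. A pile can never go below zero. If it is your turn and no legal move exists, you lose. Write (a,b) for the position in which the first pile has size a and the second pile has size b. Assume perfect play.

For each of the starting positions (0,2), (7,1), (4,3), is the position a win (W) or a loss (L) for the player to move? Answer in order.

(0,2): W, (7,1): L, (4,3): W

Work bottom-up. With no move the player to move loses. Otherwise the position is W if at least one move leads to an L position for the opponent, and L if every move leads to a W.
No move ever increases a pile, so every position that can arise here has a ≤ 7 and b ≤ 3; it is enough to label the cells with 0 ≤ a ≤ 7 and 0 ≤ b ≤ 3.
Every move lowers a or b (never raises either), so fill the grid row by row in increasing a, and left to right within a row: each cell's successors are then already labelled.
      b=0  b=1  b=2  b=3
a=0:    L    L    W    W
a=1:    L    L    W    W
a=2:    W    W    L    L
a=3:    W    W    L    L
a=4:    L    L    W    W
a=5:    W    W    W    W
a=6:    W    W    L    L
a=7:    L    L    W    W
Cells with no legal move (terminal, hence L): (0,0), (0,1), (1,0), (1,1).
The remaining L cells, each justified by listing all of its moves:
(2,2): →(0,2)(W), (2,0)(W) — all W, so L
(2,3): →(0,3)(W), (2,1)(W), (2,0)(W) — all W, so L
(3,2): →(1,2)(W), (3,0)(W) — all W, so L
(3,3): →(1,3)(W), (3,1)(W), (3,0)(W) — all W, so L
(4,0): →(2,0)(W) only, which is W, so L
(4,1): →(2,1)(W) only, which is W, so L
(6,2): →(4,2)(W), (1,2)(W), (6,0)(W) — all W, so L
(6,3): →(4,3)(W), (1,3)(W), (6,1)(W), (6,0)(W) — all W, so L
(7,0): →(5,0)(W), (2,0)(W) — all W, so L
(7,1): →(5,1)(W), (2,1)(W) — all W, so L
Every other cell has at least one move into one of the L cells above, so it is W.
(0,2): the move to (0,0) reaches an L cell, so W
(7,1): one of the L cells justified above, so L
(4,3): the move to (2,3) reaches an L cell, so W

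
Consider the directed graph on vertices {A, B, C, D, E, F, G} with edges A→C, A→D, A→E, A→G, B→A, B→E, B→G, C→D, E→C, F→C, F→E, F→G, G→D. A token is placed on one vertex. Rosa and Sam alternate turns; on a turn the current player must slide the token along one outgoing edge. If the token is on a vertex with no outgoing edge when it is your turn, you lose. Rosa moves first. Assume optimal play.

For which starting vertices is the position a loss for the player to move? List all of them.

Positions with no move are L. A position that does have a move is losing for the player to move precisely when every available move leads to a winning position for the opponent. Fill in the labels:
Every edge goes from a vertex to one that appears earlier in the order D, C, G, E, A, B, F, so processing vertices in that order labels each vertex after all of its successors.
D: no outgoing edge → L
C: can move to D, which is L ⇒ W
G: can move to D, which is L ⇒ W
E: the only move is to C(W), a W ⇒ L
A: can move to E, which is L ⇒ W
B: can move to E, which is L ⇒ W
F: can move to E, which is L ⇒ W
Reading off the rows marked L gives the requested list; there are 2 such vertices.

D, E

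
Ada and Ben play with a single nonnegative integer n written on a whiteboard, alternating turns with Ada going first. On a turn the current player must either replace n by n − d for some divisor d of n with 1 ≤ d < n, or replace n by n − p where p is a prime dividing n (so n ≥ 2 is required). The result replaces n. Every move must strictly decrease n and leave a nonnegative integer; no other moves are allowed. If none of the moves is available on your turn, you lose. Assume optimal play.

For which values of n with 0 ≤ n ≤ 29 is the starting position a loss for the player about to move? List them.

Classify positions by backward induction: terminal positions (no move available) are L. From any other position, the mover wins iff some move reaches an L.
n=0: no move → L
n=1: no move → L
n=2: reaches L-position 0 → W
n=3: reaches L-position 0 → W
n=4: only reaches 2(W), 3(W), all W → L
n=5: reaches L-position 0 → W
n=6: reaches L-position 4 → W
n=7: reaches L-position 0 → W
n=8: reaches L-position 4 → W
n=9: only reaches 6(W), 8(W), all W → L
n=10: reaches L-position 9 → W
n=11: reaches L-position 0 → W
n=12: reaches L-position 9 → W
n=13: reaches L-position 0 → W
n=14: only reaches 7(W), 12(W), 13(W), all W → L
n=15: reaches L-position 14 → W
n=16: reaches L-position 14 → W
n=17: reaches L-position 0 → W
n=18: reaches L-position 9 → W
n=19: reaches L-position 0 → W
n=20: only reaches 10(W), 15(W), 16(W), 18(W), 19(W), all W → L
n=21: reaches L-position 14 → W
n=22: reaches L-position 20 → W
n=23: reaches L-position 0 → W
n=24: reaches L-position 20 → W
n=25: reaches L-position 20 → W
n=26: only reaches 13(W), 24(W), 25(W), all W → L
n=27: reaches L-position 26 → W
n=28: reaches L-position 14 → W
n=29: reaches L-position 0 → W
Reading off the rows marked L gives the requested list; there are 7 such values of n.

0, 1, 4, 9, 14, 20, 26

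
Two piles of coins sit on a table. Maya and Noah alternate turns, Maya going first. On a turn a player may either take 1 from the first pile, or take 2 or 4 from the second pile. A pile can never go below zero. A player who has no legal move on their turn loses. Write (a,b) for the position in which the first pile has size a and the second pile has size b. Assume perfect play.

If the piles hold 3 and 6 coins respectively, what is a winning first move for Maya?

Move to (2,6).

Build the W/L table. Terminal = L. A non-terminal position is W if it has a move to some L; otherwise it is L.
No move ever increases a pile, so every position that can arise here has a ≤ 3 and b ≤ 6; it is enough to label the cells with 0 ≤ a ≤ 3 and 0 ≤ b ≤ 6.
Every move lowers a or b (never raises either), so fill the grid row by row in increasing a, and left to right within a row: each cell's successors are then already labelled.
      b=0  b=1  b=2  b=3  b=4  b=5  b=6
a=0:    L    L    W    W    W    W    L
a=1:    W    W    L    L    W    W    W
a=2:    L    L    W    W    W    W    L
a=3:    W    W    L    L    W    W    W
Cells with no legal move (terminal, hence L): (0,0), (0,1).
The remaining L cells, each justified by listing all of its moves:
(0,6): only reaches (0,4)(W), (0,2)(W), all W → L
(1,2): only reaches (0,2)(W), (1,0)(W), all W → L
(1,3): only reaches (0,3)(W), (1,1)(W), all W → L
(2,0): only reaches (1,0)(W), which is W → L
(2,1): only reaches (1,1)(W), which is W → L
(2,6): only reaches (1,6)(W), (2,4)(W), (2,2)(W), all W → L
(3,2): only reaches (2,2)(W), (3,0)(W), all W → L
(3,3): only reaches (2,3)(W), (3,1)(W), all W → L
Every other cell has at least one move into one of the L cells above, so it is W.
From (3,6), the L positions reachable in one move are: (2,6), (3,2). Any move reaching one of these is winning.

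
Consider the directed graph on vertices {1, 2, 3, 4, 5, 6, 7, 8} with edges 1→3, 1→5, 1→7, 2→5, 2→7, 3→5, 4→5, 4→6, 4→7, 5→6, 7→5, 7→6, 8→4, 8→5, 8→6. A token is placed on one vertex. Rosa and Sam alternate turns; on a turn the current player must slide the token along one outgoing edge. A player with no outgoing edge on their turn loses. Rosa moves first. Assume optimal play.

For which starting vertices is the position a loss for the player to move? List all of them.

2, 3, 6

Compute win/loss labels from the base case upward. A position with no move is L. Any other position is W if it can reach an L in one move, else L.
Every edge goes from a vertex to one that appears earlier in the order 6, 5, 7, 4, 3, 8, 1, 2, so processing vertices in that order labels each vertex after all of its successors.
6: no outgoing edge → L
5: →6(L), so W
7: →6(L), so W
4: →6(L), so W
3: →5(W) only, which is W, so L
8: →6(L), so W
1: →3(L), so W
2: →7(W), 5(W) — all W, so L
Reading off the rows marked L gives the requested list; there are 3 such vertices.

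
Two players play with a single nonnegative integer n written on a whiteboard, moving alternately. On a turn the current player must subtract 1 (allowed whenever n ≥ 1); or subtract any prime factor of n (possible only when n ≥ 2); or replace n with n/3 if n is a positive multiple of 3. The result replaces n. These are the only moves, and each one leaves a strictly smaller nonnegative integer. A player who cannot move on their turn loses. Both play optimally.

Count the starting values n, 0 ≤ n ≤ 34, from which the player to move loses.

9

Work bottom-up. With no move the player to move loses. Otherwise the position is W if at least one move leads to an L position for the opponent, and L if every move leads to a W.
n=0: no move → L
n=1: can move to 0, which is L ⇒ W
n=2: can move to 0, which is L ⇒ W
n=3: can move to 0, which is L ⇒ W
n=4: moves to 2(W), 3(W); every one is W ⇒ L
n=5: can move to 0, which is L ⇒ W
n=6: can move to 4, which is L ⇒ W
n=7: can move to 0, which is L ⇒ W
n=8: moves to 6(W), 7(W); every one is W ⇒ L
n=9: can move to 8, which is L ⇒ W
n=10: can move to 8, which is L ⇒ W
n=11: can move to 0, which is L ⇒ W
n=12: can move to 4, which is L ⇒ W
n=13: can move to 0, which is L ⇒ W
n=14: moves to 7(W), 12(W), 13(W); every one is W ⇒ L
n=15: can move to 14, which is L ⇒ W
n=16: can move to 14, which is L ⇒ W
n=17: can move to 0, which is L ⇒ W
n=18: moves to 6(W), 15(W), 16(W), 17(W); every one is W ⇒ L
n=19: can move to 0, which is L ⇒ W
n=20: can move to 18, which is L ⇒ W
n=21: can move to 14, which is L ⇒ W
n=22: moves to 11(W), 20(W), 21(W); every one is W ⇒ L
n=23: can move to 0, which is L ⇒ W
n=24: can move to 8, which is L ⇒ W
n=25: moves to 20(W), 24(W); every one is W ⇒ L
n=26: can move to 25, which is L ⇒ W
n=27: moves to 9(W), 24(W), 26(W); every one is W ⇒ L
n=28: can move to 27, which is L ⇒ W
n=29: can move to 0, which is L ⇒ W
n=30: can move to 25, which is L ⇒ W
n=31: can move to 0, which is L ⇒ W
n=32: moves to 30(W), 31(W); every one is W ⇒ L
n=33: can move to 22, which is L ⇒ W
n=34: can move to 32, which is L ⇒ W
L entries with 0 ≤ n ≤ 34: n = 0, 4, 8, 14, 18, 22, 25, 27, 32; that makes 9.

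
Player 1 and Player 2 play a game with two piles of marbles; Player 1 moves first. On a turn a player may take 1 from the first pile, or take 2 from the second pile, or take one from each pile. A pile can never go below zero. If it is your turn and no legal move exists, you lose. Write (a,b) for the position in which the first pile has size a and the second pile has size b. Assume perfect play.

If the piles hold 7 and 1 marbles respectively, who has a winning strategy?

Use the standard recursion: the mover loses at a terminal position; elsewhere, the mover wins exactly when some move hands the opponent an L position.
No move ever increases a pile, so every position that can arise here has a ≤ 7 and b ≤ 1; it is enough to label the cells with 0 ≤ a ≤ 7 and 0 ≤ b ≤ 1.
Every move lowers a or b (never raises either), so fill the grid row by row in increasing a, and left to right within a row: each cell's successors are then already labelled.
      b=0  b=1
a=0:    L    L
a=1:    W    W
a=2:    L    L
a=3:    W    W
a=4:    L    L
a=5:    W    W
a=6:    L    L
a=7:    W    W
Cells with no legal move (terminal, hence L): (0,0), (0,1).
The remaining L cells, each justified by listing all of its moves:
(2,0): →(1,0)(W) only, which is W, so L
(2,1): →(1,1)(W), (1,0)(W) — all W, so L
(4,0): →(3,0)(W) only, which is W, so L
(4,1): →(3,1)(W), (3,0)(W) — all W, so L
(6,0): →(5,0)(W) only, which is W, so L
(6,1): →(5,1)(W), (5,0)(W) — all W, so L
Every other cell has at least one move into one of the L cells above, so it is W.
From (7,1) Player 1 can move to (6,1), reaching an L position.

Player 1 wins.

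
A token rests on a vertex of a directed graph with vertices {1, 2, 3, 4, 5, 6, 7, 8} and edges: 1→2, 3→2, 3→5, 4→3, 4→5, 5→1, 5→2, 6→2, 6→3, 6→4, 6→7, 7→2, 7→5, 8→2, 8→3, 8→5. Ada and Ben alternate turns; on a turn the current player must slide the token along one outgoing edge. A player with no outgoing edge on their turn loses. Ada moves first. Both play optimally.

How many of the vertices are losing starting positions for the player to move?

2

Compute win/loss labels from the base case upward. A position with no move is L. Any other position is W if it can reach an L in one move, else L.
Every edge goes from a vertex to one that appears earlier in the order 2, 1, 5, 3, 7, 4, 8, 6, so processing vertices in that order labels each vertex after all of its successors.
2: no outgoing edge → L
1: →2(L), so W
5: →2(L), so W
3: →2(L), so W
7: →2(L), so W
4: →3(W), 5(W) — all W, so L
8: →2(L), so W
6: →4(L), so W
The L vertices are 2, 4; that is 2 in all.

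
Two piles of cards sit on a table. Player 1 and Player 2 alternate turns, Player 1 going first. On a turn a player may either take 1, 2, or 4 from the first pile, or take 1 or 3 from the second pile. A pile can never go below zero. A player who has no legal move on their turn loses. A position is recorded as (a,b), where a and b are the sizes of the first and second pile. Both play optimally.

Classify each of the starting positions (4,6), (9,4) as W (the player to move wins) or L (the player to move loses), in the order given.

(4,6): W, (9,4): L

Work bottom-up. With no move the player to move loses. Otherwise the position is W if at least one move leads to an L position for the opponent, and L if every move leads to a W.
No move ever increases a pile, so every position that can arise here has a ≤ 9 and b ≤ 6; it is enough to label the cells with 0 ≤ a ≤ 9 and 0 ≤ b ≤ 6.
Every move lowers a or b (never raises either), so fill the grid row by row in increasing a, and left to right within a row: each cell's successors are then already labelled.
      b=0  b=1  b=2  b=3  b=4  b=5  b=6
a=0:    L    W    L    W    L    W    L
a=1:    W    L    W    L    W    L    W
a=2:    W    W    W    W    W    W    W
a=3:    L    W    L    W    L    W    L
a=4:    W    L    W    L    W    L    W
a=5:    W    W    W    W    W    W    W
a=6:    L    W    L    W    L    W    L
a=7:    W    L    W    L    W    L    W
a=8:    W    W    W    W    W    W    W
a=9:    L    W    L    W    L    W    L
Cells with no legal move (terminal, hence L): (0,0).
The remaining L cells, each justified by listing all of its moves:
(0,2): →(0,1)(W) only, which is W, so L
(0,4): →(0,3)(W), (0,1)(W) — all W, so L
(0,6): →(0,5)(W), (0,3)(W) — all W, so L
(1,1): →(0,1)(W), (1,0)(W) — all W, so L
(1,3): →(0,3)(W), (1,2)(W), (1,0)(W) — all W, so L
(1,5): →(0,5)(W), (1,4)(W), (1,2)(W) — all W, so L
(3,0): →(2,0)(W), (1,0)(W) — all W, so L
(3,2): →(2,2)(W), (1,2)(W), (3,1)(W) — all W, so L
(3,4): →(2,4)(W), (1,4)(W), (3,3)(W), (3,1)(W) — all W, so L
(3,6): →(2,6)(W), (1,6)(W), (3,5)(W), (3,3)(W) — all W, so L
(4,1): →(3,1)(W), (2,1)(W), (0,1)(W), (4,0)(W) — all W, so L
(4,3): →(3,3)(W), (2,3)(W), (0,3)(W), (4,2)(W), (4,0)(W) — all W, so L
(4,5): →(3,5)(W), (2,5)(W), (0,5)(W), (4,4)(W), (4,2)(W) — all W, so L
(6,0): →(5,0)(W), (4,0)(W), (2,0)(W) — all W, so L
(6,2): →(5,2)(W), (4,2)(W), (2,2)(W), (6,1)(W) — all W, so L
(6,4): →(5,4)(W), (4,4)(W), (2,4)(W), (6,3)(W), (6,1)(W) — all W, so L
(6,6): →(5,6)(W), (4,6)(W), (2,6)(W), (6,5)(W), (6,3)(W) — all W, so L
(7,1): →(6,1)(W), (5,1)(W), (3,1)(W), (7,0)(W) — all W, so L
(7,3): →(6,3)(W), (5,3)(W), (3,3)(W), (7,2)(W), (7,0)(W) — all W, so L
(7,5): →(6,5)(W), (5,5)(W), (3,5)(W), (7,4)(W), (7,2)(W) — all W, so L
(9,0): →(8,0)(W), (7,0)(W), (5,0)(W) — all W, so L
(9,2): →(8,2)(W), (7,2)(W), (5,2)(W), (9,1)(W) — all W, so L
(9,4): →(8,4)(W), (7,4)(W), (5,4)(W), (9,3)(W), (9,1)(W) — all W, so L
(9,6): →(8,6)(W), (7,6)(W), (5,6)(W), (9,5)(W), (9,3)(W) — all W, so L
Every other cell has at least one move into one of the L cells above, so it is W.
(4,6): the move to (3,6) reaches an L cell, so W
(9,4): one of the L cells justified above, so L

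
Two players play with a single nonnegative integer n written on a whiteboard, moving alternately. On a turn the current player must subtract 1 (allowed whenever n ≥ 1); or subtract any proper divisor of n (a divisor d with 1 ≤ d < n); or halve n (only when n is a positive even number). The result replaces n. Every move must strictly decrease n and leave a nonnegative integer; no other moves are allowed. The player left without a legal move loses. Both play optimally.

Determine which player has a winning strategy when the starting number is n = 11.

The second player wins.

Label each position W (a win for the player to move) or L (a loss). A position with no legal move is L; any other position is W exactly when some move reaches an L, and L when every move reaches a W.
n=0: no move → L
n=1: reaches L-position 0 → W
n=2: only reaches 1(W), which is W → L
n=3: reaches L-position 2 → W
n=4: reaches L-position 2 → W
n=5: only reaches 4(W), which is W → L
n=6: reaches L-position 5 → W
n=7: only reaches 6(W), which is W → L
n=8: reaches L-position 7 → W
n=9: only reaches 6(W), 8(W), all W → L
n=10: reaches L-position 5 → W
n=11: only reaches 10(W), which is W → L
The starting position 11 is L: whatever the player to move does, the opponent receives a W position.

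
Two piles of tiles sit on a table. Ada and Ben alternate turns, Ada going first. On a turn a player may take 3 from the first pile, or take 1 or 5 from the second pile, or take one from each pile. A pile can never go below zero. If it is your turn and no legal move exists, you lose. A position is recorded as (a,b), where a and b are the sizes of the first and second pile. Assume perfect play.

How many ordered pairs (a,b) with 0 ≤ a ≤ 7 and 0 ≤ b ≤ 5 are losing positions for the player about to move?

19

Build the W/L table. Terminal = L. A non-terminal position is W if it has a move to some L; otherwise it is L.
Every move lowers a or b (never raises either), so fill the grid row by row in increasing a, and left to right within a row: each cell's successors are then already labelled.
      b=0  b=1  b=2  b=3  b=4  b=5
a=0:    L    W    L    W    L    W
a=1:    L    W    L    W    L    W
a=2:    L    W    L    W    L    W
a=3:    W    W    W    W    W    W
a=4:    W    L    W    L    W    L
a=5:    W    L    W    L    W    L
a=6:    L    W    W    L    W    W
a=7:    L    W    L    W    W    W
Cells with no legal move (terminal, hence L): (0,0), (1,0), (2,0).
The remaining L cells, each justified by listing all of its moves:
(0,2): →(0,1)(W) only, which is W, so L
(0,4): →(0,3)(W) only, which is W, so L
(1,2): →(1,1)(W), (0,1)(W) — all W, so L
(1,4): →(1,3)(W), (0,3)(W) — all W, so L
(2,2): →(2,1)(W), (1,1)(W) — all W, so L
(2,4): →(2,3)(W), (1,3)(W) — all W, so L
(4,1): →(1,1)(W), (4,0)(W), (3,0)(W) — all W, so L
(4,3): →(1,3)(W), (4,2)(W), (3,2)(W) — all W, so L
(4,5): →(1,5)(W), (4,4)(W), (4,0)(W), (3,4)(W) — all W, so L
(5,1): →(2,1)(W), (5,0)(W), (4,0)(W) — all W, so L
(5,3): →(2,3)(W), (5,2)(W), (4,2)(W) — all W, so L
(5,5): →(2,5)(W), (5,4)(W), (5,0)(W), (4,4)(W) — all W, so L
(6,0): →(3,0)(W) only, which is W, so L
(6,3): →(3,3)(W), (6,2)(W), (5,2)(W) — all W, so L
(7,0): →(4,0)(W) only, which is W, so L
(7,2): →(4,2)(W), (7,1)(W), (6,1)(W) — all W, so L
Every other cell has at least one move into one of the L cells above, so it is W.
L cells per row: a=0: 3, a=1: 3, a=2: 3, a=3: 0, a=4: 3, a=5: 3, a=6: 2, a=7: 2; total 19.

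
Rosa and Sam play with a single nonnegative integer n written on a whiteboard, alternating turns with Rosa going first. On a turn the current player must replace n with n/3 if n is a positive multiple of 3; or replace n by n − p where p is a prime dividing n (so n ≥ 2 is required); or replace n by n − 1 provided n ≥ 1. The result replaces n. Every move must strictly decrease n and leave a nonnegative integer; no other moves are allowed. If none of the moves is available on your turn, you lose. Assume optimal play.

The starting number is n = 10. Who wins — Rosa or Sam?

Rosa wins.

Use the standard recursion: the mover loses at a terminal position; elsewhere, the mover wins exactly when some move hands the opponent an L position.
n=0: no move → L
n=1: reaches L-position 0 → W
n=2: reaches L-position 0 → W
n=3: reaches L-position 0 → W
n=4: only reaches 2(W), 3(W), all W → L
n=5: reaches L-position 0 → W
n=6: reaches L-position 4 → W
n=7: reaches L-position 0 → W
n=8: only reaches 6(W), 7(W), all W → L
n=9: reaches L-position 8 → W
n=10: reaches L-position 8 → W
The starting position 10 is W: Rosa should move to 8, handing over an L position.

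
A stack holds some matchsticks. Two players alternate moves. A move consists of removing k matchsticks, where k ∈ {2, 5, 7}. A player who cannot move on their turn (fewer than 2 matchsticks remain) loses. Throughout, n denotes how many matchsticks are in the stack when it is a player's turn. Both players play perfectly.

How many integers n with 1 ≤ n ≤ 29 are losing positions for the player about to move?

8

Positions with no move are L. A position that does have a move is losing for the player to move precisely when every available move leads to a winning position for the opponent. Fill in the labels:
n=0: no move → L
n=1: no move → L
n=2: reaches L-position 0 → W
n=3: reaches L-position 1 → W
n=4: only reaches 2(W), which is W → L
n=5: reaches L-position 0 → W
n=6: reaches L-position 4 → W
n=7: reaches L-position 0 → W
n=8: reaches L-position 1 → W
n=9: reaches L-position 4 → W
n=10: only reaches 8(W), 5(W), 3(W), all W → L
n=11: reaches L-position 4 → W
n=12: reaches L-position 10 → W
n=13: only reaches 11(W), 8(W), 6(W), all W → L
n=14: only reaches 12(W), 9(W), 7(W), all W → L
n=15: reaches L-position 13 → W
n=16: reaches L-position 14 → W
n=17: reaches L-position 10 → W
n=18: reaches L-position 13 → W
n=19: reaches L-position 14 → W
n=20: reaches L-position 13 → W
n=21: reaches L-position 14 → W
n=22: only reaches 20(W), 17(W), 15(W), all W → L
n=23: only reaches 21(W), 18(W), 16(W), all W → L
n=24: reaches L-position 22 → W
n=25: reaches L-position 23 → W
n=26: only reaches 24(W), 21(W), 19(W), all W → L
n=27: reaches L-position 22 → W
n=28: reaches L-position 26 → W
n=29: reaches L-position 22 → W
L entries with 1 ≤ n ≤ 29 (n=0 is outside the asked range and is not counted): n = 1, 4, 10, 13, 14, 22, 23, 26; that makes 8.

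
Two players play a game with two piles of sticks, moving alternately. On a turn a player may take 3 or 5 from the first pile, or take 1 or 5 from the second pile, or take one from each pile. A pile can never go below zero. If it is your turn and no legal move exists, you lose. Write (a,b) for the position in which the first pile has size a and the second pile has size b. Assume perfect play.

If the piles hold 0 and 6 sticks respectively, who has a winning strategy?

Use the standard recursion: the mover loses at a terminal position; elsewhere, the mover wins exactly when some move hands the opponent an L position.
No move ever increases a pile, so every position that can arise here has a ≤ 0 and b ≤ 6; it is enough to label the cells with 0 ≤ a ≤ 0 and 0 ≤ b ≤ 6.
Every move lowers a or b (never raises either), so fill the grid row by row in increasing a, and left to right within a row: each cell's successors are then already labelled.
      b=0  b=1  b=2  b=3  b=4  b=5  b=6
a=0:    L    W    L    W    L    W    L
Cells with no legal move (terminal, hence L): (0,0).
The remaining L cells, each justified by listing all of its moves:
(0,2): the only move is to (0,1)(W), a W ⇒ L
(0,4): the only move is to (0,3)(W), a W ⇒ L
(0,6): moves to (0,5)(W), (0,1)(W); every one is W ⇒ L
Every other cell has at least one move into one of the L cells above, so it is W.
Every move from (0,6) reaches a W position, so the mover loses.

The second player wins.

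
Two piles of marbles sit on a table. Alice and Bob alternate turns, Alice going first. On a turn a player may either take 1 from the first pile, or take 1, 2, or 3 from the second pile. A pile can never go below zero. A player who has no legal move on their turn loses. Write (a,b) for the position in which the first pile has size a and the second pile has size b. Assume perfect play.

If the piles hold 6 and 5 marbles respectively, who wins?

Alice wins.

Use the standard recursion: the mover loses at a terminal position; elsewhere, the mover wins exactly when some move hands the opponent an L position.
No move ever increases a pile, so every position that can arise here has a ≤ 6 and b ≤ 5; it is enough to label the cells with 0 ≤ a ≤ 6 and 0 ≤ b ≤ 5.
Every move lowers a or b (never raises either), so fill the grid row by row in increasing a, and left to right within a row: each cell's successors are then already labelled.
      b=0  b=1  b=2  b=3  b=4  b=5
a=0:    L    W    W    W    L    W
a=1:    W    L    W    W    W    L
a=2:    L    W    W    W    L    W
a=3:    W    L    W    W    W    L
a=4:    L    W    W    W    L    W
a=5:    W    L    W    W    W    L
a=6:    L    W    W    W    L    W
Cells with no legal move (terminal, hence L): (0,0).
The remaining L cells, each justified by listing all of its moves:
(0,4): only reaches (0,3)(W), (0,2)(W), (0,1)(W), all W → L
(1,1): only reaches (0,1)(W), (1,0)(W), all W → L
(1,5): only reaches (0,5)(W), (1,4)(W), (1,3)(W), (1,2)(W), all W → L
(2,0): only reaches (1,0)(W), which is W → L
(2,4): only reaches (1,4)(W), (2,3)(W), (2,2)(W), (2,1)(W), all W → L
(3,1): only reaches (2,1)(W), (3,0)(W), all W → L
(3,5): only reaches (2,5)(W), (3,4)(W), (3,3)(W), (3,2)(W), all W → L
(4,0): only reaches (3,0)(W), which is W → L
(4,4): only reaches (3,4)(W), (4,3)(W), (4,2)(W), (4,1)(W), all W → L
(5,1): only reaches (4,1)(W), (5,0)(W), all W → L
(5,5): only reaches (4,5)(W), (5,4)(W), (5,3)(W), (5,2)(W), all W → L
(6,0): only reaches (5,0)(W), which is W → L
(6,4): only reaches (5,4)(W), (6,3)(W), (6,2)(W), (6,1)(W), all W → L
Every other cell has at least one move into one of the L cells above, so it is W.
From (6,5) Alice can move to (5,5), reaching an L position.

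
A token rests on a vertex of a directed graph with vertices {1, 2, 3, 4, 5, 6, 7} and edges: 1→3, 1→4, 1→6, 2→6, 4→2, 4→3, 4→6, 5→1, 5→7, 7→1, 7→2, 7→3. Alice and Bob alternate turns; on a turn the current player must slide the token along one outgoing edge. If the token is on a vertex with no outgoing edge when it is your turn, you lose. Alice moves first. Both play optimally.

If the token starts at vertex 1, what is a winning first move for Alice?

Positions with no move are L. A position that does have a move is losing for the player to move precisely when every available move leads to a winning position for the opponent. Fill in the labels:
Every edge goes from a vertex to one that appears earlier in the order 3, 6, 2, 4, 1, 7, 5, so processing vertices in that order labels each vertex after all of its successors.
3: no outgoing edge → L
6: no outgoing edge → L
2: →6(L), so W
4: →6(L), so W
1: →6(L), so W
7: →3(L), so W
5: →7(W), 1(W) — all W, so L
From 1, the L positions reachable in one move are: 6, 3. Any move reaching one of these is winning.

Move to 6.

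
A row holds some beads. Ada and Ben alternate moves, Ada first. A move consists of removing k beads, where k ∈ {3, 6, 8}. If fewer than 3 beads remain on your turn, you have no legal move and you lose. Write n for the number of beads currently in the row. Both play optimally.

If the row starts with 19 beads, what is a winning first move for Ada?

Remove 6, leaving 13.

Work bottom-up. With no move the player to move loses. Otherwise the position is W if at least one move leads to an L position for the opponent, and L if every move leads to a W.
n=0: no move → L
n=1: no move → L
n=2: no move → L
n=3: →0(L), so W
n=4: →1(L), so W
n=5: →2(L), so W
n=6: →0(L), so W
n=7: →1(L), so W
n=8: →2(L), so W
n=9: →1(L), so W
n=10: →2(L), so W
n=11: →8(W), 5(W), 3(W) — all W, so L
n=12: →9(W), 6(W), 4(W) — all W, so L
n=13: →10(W), 7(W), 5(W) — all W, so L
n=14: →11(L), so W
n=15: →12(L), so W
n=16: →13(L), so W
n=17: →11(L), so W
n=18: →12(L), so W
n=19: →13(L), so W
From 19, the L positions reachable in one move are: 13, 11. Any move reaching one of these is winning.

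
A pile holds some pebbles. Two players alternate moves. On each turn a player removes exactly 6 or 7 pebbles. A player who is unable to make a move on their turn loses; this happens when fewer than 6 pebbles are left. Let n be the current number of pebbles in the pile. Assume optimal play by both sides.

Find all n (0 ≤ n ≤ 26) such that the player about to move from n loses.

Build the W/L table. Terminal = L. A non-terminal position is W if it has a move to some L; otherwise it is L.
n=0: no move → L
n=1: no move → L
n=2: no move → L
n=3: no move → L
n=4: no move → L
n=5: no move → L
n=6: →0(L), so W
n=7: →1(L), so W
n=8: →2(L), so W
n=9: →3(L), so W
n=10: →4(L), so W
n=11: →5(L), so W
n=12: →5(L), so W
n=13: →7(W), 6(W) — all W, so L
n=14: →8(W), 7(W) — all W, so L
n=15: →9(W), 8(W) — all W, so L
n=16: →10(W), 9(W) — all W, so L
n=17: →11(W), 10(W) — all W, so L
n=18: →12(W), 11(W) — all W, so L
n=19: →13(L), so W
n=20: →14(L), so W
n=21: →15(L), so W
n=22: →16(L), so W
n=23: →17(L), so W
n=24: →18(L), so W
n=25: →18(L), so W
n=26: →20(W), 19(W) — all W, so L
Reading off the rows marked L gives the requested list; there are 13 such values of n.

0, 1, 2, 3, 4, 5, 13, 14, 15, 16, 17, 18, 26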